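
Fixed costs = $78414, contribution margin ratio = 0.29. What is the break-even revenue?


Formula: BER = Fixed Costs / Contribution Margin Ratio
BER = $78414 / 0.29
BER = $270393.10 (to the nearest cent)

$270393.10


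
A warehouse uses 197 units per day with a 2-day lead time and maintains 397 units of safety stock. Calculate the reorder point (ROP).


Formula: ROP = (Daily Demand * Lead Time) + Safety Stock
Demand during lead time = 197 * 2 = 394 units
ROP = 394 + 397 = 791 units

791 units


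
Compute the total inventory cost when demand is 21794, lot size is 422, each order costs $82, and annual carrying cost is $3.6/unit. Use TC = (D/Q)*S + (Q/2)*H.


TC = 21794/422 * 82 + 422/2 * 3.6

$4994.45


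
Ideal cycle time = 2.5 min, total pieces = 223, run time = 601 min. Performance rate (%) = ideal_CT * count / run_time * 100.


Formula: Performance = (Ideal CT * Total Count) / Run Time * 100
Ideal output time = 2.5 * 223 = 557.5 min
Performance = 557.5 / 601 * 100 = 92.8%

92.8%


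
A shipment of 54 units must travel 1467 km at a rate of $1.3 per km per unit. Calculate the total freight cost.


TC = dist * cost * units = 1467 * 1.3 * 54 = $102983.40

$102983.40


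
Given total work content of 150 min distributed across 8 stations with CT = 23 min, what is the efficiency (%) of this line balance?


Formula: Efficiency = Sum of Task Times / (N_stations * CT) * 100
Total station capacity = 8 stations * 23 min = 184 min
Efficiency = 150 / 184 * 100 = 81.5%

81.5%


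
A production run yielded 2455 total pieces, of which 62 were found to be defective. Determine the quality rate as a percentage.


Formula: Quality Rate = Good Pieces / Total Pieces * 100
Good pieces = 2455 - 62 = 2393
QR = 2393 / 2455 * 100 = 97.5%

97.5%


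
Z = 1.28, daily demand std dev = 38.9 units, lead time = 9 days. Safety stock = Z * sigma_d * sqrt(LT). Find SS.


Formula: SS = z * sigma_d * sqrt(LT)
sqrt(LT) = sqrt(9) = 3.0
SS = 1.28 * 38.9 * 3.0
SS = 149.4 units

149.4 units


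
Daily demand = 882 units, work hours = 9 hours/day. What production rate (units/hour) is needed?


Formula: Production Rate = Daily Demand / Available Hours
Rate = 882 units/day / 9 hours/day
Rate = 98.0 units/hour

98.0 units/hour


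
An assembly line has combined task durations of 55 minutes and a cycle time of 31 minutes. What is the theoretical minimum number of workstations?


Formula: N_min = ceil(Sum of Task Times / Cycle Time)
N_min = ceil(55 min / 31 min) = ceil(1.7742)
N_min = 2 stations

2


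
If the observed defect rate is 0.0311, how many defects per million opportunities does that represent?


DPMO = defect_rate * 1000000 = 0.0311 * 1000000

31100


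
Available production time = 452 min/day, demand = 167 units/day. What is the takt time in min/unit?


Formula: Takt Time = Available Production Time / Customer Demand
Takt = 452 min/day / 167 units/day
Takt = 2.71 min/unit

2.71 min/unit


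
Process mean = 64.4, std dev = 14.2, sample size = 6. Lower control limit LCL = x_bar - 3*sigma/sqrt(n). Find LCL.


LCL = 64.4 - 3 * 14.2 / sqrt(6)

47.01


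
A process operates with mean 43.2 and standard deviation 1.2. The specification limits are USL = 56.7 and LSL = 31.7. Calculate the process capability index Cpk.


Cpu = (56.7 - 43.2) / (3 * 1.2) = 3.75
Cpl = (43.2 - 31.7) / (3 * 1.2) = 3.19
Cpk = min(3.75, 3.19) = 3.19

3.19


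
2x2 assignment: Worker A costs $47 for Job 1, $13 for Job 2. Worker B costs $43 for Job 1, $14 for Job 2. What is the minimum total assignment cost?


Option 1: A->1 + B->2 = $47 + $14 = $61
Option 2: A->2 + B->1 = $13 + $43 = $56
Min cost = min($61, $56) = $56

$56


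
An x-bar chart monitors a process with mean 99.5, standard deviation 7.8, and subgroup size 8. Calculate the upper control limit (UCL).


UCL = 99.5 + 3 * 7.8 / sqrt(8)

107.77


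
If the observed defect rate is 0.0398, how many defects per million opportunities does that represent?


DPMO = defect_rate * 1000000 = 0.0398 * 1000000

39800


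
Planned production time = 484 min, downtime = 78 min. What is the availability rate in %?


Formula: Availability = (Planned Time - Downtime) / Planned Time * 100
Uptime = 484 - 78 = 406 min
Availability = 406 / 484 * 100 = 83.9%

83.9%


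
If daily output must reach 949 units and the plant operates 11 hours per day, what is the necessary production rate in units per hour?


Formula: Production Rate = Daily Demand / Available Hours
Rate = 949 units/day / 11 hours/day
Rate = 86.3 units/hour

86.3 units/hour


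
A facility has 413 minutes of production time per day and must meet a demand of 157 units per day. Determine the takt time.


Formula: Takt Time = Available Production Time / Customer Demand
Takt = 413 min/day / 157 units/day
Takt = 2.63 min/unit

2.63 min/unit


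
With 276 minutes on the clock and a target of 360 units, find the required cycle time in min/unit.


Formula: CT = Available Time / Number of Units
CT = 276 min / 360 units
CT = 0.77 min/unit

0.77 min/unit


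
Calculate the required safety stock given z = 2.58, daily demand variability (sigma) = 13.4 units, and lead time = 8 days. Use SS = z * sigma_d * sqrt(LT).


Formula: SS = z * sigma_d * sqrt(LT)
sqrt(LT) = sqrt(8) = 2.8284
SS = 2.58 * 13.4 * 2.8284
SS = 97.8 units

97.8 units


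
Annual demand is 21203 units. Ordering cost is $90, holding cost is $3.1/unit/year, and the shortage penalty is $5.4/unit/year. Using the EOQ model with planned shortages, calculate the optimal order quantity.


Formula: EOQ* = sqrt(2DS/H) * sqrt((H+P)/P)
Base EOQ = sqrt(2*21203*90/3.1) = 1109.57 units
Correction = sqrt((3.1+5.4)/5.4) = 1.25462
EOQ* = 1109.57 * 1.25462 = 1392.1 units

1392.1 units


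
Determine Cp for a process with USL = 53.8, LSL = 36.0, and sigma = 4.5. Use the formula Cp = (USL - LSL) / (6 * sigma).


Cp = (53.8 - 36.0) / (6 * 4.5)

0.66


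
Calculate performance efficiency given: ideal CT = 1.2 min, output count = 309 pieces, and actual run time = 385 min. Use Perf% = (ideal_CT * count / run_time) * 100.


Formula: Performance = (Ideal CT * Total Count) / Run Time * 100
Ideal output time = 1.2 * 309 = 370.8 min
Performance = 370.8 / 385 * 100 = 96.3%

96.3%


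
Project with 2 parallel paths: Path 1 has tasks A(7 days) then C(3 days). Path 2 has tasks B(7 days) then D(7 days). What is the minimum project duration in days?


Path 1 = 7 + 3 = 10 days
Path 2 = 7 + 7 = 14 days
Duration = max(10, 14) = 14 days

14 days


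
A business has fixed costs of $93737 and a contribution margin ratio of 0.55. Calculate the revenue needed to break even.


Formula: BER = Fixed Costs / Contribution Margin Ratio
BER = $93737 / 0.55
BER = $170430.91 (to the nearest cent)

$170430.91


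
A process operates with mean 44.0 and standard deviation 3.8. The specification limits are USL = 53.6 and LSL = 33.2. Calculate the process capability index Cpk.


Cpu = (53.6 - 44.0) / (3 * 3.8) = 0.84
Cpl = (44.0 - 33.2) / (3 * 3.8) = 0.95
Cpk = min(0.84, 0.95) = 0.84

0.84


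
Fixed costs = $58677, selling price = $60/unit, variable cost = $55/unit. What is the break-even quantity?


Formula: BEQ = Fixed Costs / (Price - Variable Cost)
Contribution margin = $60 - $55 = $5/unit
BEQ = ceil($58677 / $5/unit) = ceil(11735.4) = 11736 units

11736 units


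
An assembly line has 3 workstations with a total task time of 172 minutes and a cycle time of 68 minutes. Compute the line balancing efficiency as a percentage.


Formula: Efficiency = Sum of Task Times / (N_stations * CT) * 100
Total station capacity = 3 stations * 68 min = 204 min
Efficiency = 172 / 204 * 100 = 84.3%

84.3%


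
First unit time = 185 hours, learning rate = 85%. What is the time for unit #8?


Formula: T_n = T_1 * (learning_rate)^(log2(n)) where learning_rate = rate/100
Doublings = log2(8) = 3
T_n = 185 * 0.85^3
T_n = 185 * 0.6141 = 113.6 hours

113.6 hours


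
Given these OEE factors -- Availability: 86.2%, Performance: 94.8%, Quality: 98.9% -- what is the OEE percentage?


Formula: OEE = Availability * Performance * Quality / 10000
A * P = 86.2% * 94.8% / 100 = 81.72%
OEE = 81.72% * 98.9% / 100 = 80.8%

80.8%


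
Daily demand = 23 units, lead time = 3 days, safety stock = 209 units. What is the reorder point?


Formula: ROP = (Daily Demand * Lead Time) + Safety Stock
Demand during lead time = 23 * 3 = 69 units
ROP = 69 + 209 = 278 units

278 units


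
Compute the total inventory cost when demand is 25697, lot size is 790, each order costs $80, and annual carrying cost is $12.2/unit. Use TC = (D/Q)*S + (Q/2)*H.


TC = 25697/790 * 80 + 790/2 * 12.2

$7421.23


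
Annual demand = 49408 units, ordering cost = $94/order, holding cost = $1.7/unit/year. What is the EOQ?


Formula: EOQ = sqrt(2 * D * S / H)
Numerator: 2 * 49408 * 94 = 9288704
2DS/H = 9288704 / 1.7 = 5463943.5
EOQ = sqrt(5463943.5) = 2337.5 units

2337.5 units


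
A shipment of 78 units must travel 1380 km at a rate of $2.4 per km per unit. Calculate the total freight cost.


TC = dist * cost * units = 1380 * 2.4 * 78 = $258336.00

$258336.00


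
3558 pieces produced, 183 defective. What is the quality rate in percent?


Formula: Quality Rate = Good Pieces / Total Pieces * 100
Good pieces = 3558 - 183 = 3375
QR = 3375 / 3558 * 100 = 94.9%

94.9%


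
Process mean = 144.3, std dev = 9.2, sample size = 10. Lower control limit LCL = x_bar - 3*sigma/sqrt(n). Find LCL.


LCL = 144.3 - 3 * 9.2 / sqrt(10)

135.57


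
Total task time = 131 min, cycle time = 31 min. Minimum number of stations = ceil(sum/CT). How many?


Formula: N_min = ceil(Sum of Task Times / Cycle Time)
N_min = ceil(131 min / 31 min) = ceil(4.2258)
N_min = 5 stations

5


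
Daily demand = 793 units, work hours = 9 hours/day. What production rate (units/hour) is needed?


Formula: Production Rate = Daily Demand / Available Hours
Rate = 793 units/day / 9 hours/day
Rate = 88.1 units/hour

88.1 units/hour


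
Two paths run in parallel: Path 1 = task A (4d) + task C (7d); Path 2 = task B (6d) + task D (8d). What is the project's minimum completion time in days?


Path 1 = 4 + 7 = 11 days
Path 2 = 6 + 8 = 14 days
Duration = max(11, 14) = 14 days

14 days


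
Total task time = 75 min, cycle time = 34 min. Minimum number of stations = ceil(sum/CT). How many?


Formula: N_min = ceil(Sum of Task Times / Cycle Time)
N_min = ceil(75 min / 34 min) = ceil(2.2059)
N_min = 3 stations

3


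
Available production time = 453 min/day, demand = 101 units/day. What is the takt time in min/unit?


Formula: Takt Time = Available Production Time / Customer Demand
Takt = 453 min/day / 101 units/day
Takt = 4.49 min/unit

4.49 min/unit


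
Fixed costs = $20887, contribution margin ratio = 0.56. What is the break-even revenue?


Formula: BER = Fixed Costs / Contribution Margin Ratio
BER = $20887 / 0.56
BER = $37298.21 (to the nearest cent)

$37298.21


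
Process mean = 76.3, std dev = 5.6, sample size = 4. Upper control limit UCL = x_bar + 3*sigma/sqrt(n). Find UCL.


UCL = 76.3 + 3 * 5.6 / sqrt(4)

84.7


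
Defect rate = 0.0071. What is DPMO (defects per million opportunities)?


DPMO = defect_rate * 1000000 = 0.0071 * 1000000

7100


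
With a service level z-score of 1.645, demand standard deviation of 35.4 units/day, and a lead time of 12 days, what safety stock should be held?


Formula: SS = z * sigma_d * sqrt(LT)
sqrt(LT) = sqrt(12) = 3.4641
SS = 1.645 * 35.4 * 3.4641
SS = 201.7 units

201.7 units


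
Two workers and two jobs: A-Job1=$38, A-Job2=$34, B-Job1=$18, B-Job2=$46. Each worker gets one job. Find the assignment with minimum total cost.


Option 1: A->1 + B->2 = $38 + $46 = $84
Option 2: A->2 + B->1 = $34 + $18 = $52
Min cost = min($84, $52) = $52

$52


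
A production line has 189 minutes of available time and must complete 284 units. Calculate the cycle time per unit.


Formula: CT = Available Time / Number of Units
CT = 189 min / 284 units
CT = 0.67 min/unit

0.67 min/unit


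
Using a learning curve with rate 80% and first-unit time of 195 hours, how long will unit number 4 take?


Formula: T_n = T_1 * (learning_rate)^(log2(n)) where learning_rate = rate/100
Doublings = log2(4) = 2
T_n = 195 * 0.8^2
T_n = 195 * 0.64 = 124.8 hours

124.8 hours


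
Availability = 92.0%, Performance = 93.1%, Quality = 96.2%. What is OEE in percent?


Formula: OEE = Availability * Performance * Quality / 10000
A * P = 92.0% * 93.1% / 100 = 85.65%
OEE = 85.65% * 96.2% / 100 = 82.4%

82.4%


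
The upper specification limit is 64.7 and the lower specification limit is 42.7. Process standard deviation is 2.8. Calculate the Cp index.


Cp = (64.7 - 42.7) / (6 * 2.8)

1.31


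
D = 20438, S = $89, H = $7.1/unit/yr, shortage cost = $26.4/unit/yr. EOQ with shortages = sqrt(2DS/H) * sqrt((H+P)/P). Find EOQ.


Formula: EOQ* = sqrt(2DS/H) * sqrt((H+P)/P)
Base EOQ = sqrt(2*20438*89/7.1) = 715.81 units
Correction = sqrt((7.1+26.4)/26.4) = 1.12647
EOQ* = 715.81 * 1.12647 = 806.3 units

806.3 units


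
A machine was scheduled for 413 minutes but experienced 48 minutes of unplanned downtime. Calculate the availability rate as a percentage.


Formula: Availability = (Planned Time - Downtime) / Planned Time * 100
Uptime = 413 - 48 = 365 min
Availability = 365 / 413 * 100 = 88.4%

88.4%


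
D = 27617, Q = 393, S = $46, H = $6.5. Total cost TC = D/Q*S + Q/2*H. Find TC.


TC = 27617/393 * 46 + 393/2 * 6.5

$4509.77


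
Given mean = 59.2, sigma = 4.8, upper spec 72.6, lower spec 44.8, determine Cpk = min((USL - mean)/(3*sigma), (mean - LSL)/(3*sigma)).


Cpu = (72.6 - 59.2) / (3 * 4.8) = 0.93
Cpl = (59.2 - 44.8) / (3 * 4.8) = 1.0
Cpk = min(0.93, 1.0) = 0.93

0.93


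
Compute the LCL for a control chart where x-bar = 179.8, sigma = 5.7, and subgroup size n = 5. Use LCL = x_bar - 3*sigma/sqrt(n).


LCL = 179.8 - 3 * 5.7 / sqrt(5)

172.15


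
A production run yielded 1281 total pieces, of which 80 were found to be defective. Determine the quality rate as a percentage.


Formula: Quality Rate = Good Pieces / Total Pieces * 100
Good pieces = 1281 - 80 = 1201
QR = 1201 / 1281 * 100 = 93.8%

93.8%


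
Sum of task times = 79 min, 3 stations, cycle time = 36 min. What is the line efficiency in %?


Formula: Efficiency = Sum of Task Times / (N_stations * CT) * 100
Total station capacity = 3 stations * 36 min = 108 min
Efficiency = 79 / 108 * 100 = 73.1%

73.1%


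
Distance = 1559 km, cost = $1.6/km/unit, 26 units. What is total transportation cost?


TC = dist * cost * units = 1559 * 1.6 * 26 = $64854.40

$64854.40


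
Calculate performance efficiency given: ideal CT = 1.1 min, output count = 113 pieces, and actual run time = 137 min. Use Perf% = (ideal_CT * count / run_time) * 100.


Formula: Performance = (Ideal CT * Total Count) / Run Time * 100
Ideal output time = 1.1 * 113 = 124.3 min
Performance = 124.3 / 137 * 100 = 90.7%

90.7%


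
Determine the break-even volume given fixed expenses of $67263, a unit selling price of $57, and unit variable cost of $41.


Formula: BEQ = Fixed Costs / (Price - Variable Cost)
Contribution margin = $57 - $41 = $16/unit
BEQ = ceil($67263 / $16/unit) = ceil(4203.94) = 4204 units

4204 units


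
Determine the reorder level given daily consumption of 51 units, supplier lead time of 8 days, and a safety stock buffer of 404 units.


Formula: ROP = (Daily Demand * Lead Time) + Safety Stock
Demand during lead time = 51 * 8 = 408 units
ROP = 408 + 404 = 812 units

812 units


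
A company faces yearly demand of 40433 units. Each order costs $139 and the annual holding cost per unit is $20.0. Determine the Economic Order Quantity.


Formula: EOQ = sqrt(2 * D * S / H)
Numerator: 2 * 40433 * 139 = 11240374
2DS/H = 11240374 / 20.0 = 562018.7
EOQ = sqrt(562018.7) = 749.7 units

749.7 units


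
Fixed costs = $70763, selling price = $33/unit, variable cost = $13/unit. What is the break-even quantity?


Formula: BEQ = Fixed Costs / (Price - Variable Cost)
Contribution margin = $33 - $13 = $20/unit
BEQ = ceil($70763 / $20/unit) = ceil(3538.15) = 3539 units

3539 units


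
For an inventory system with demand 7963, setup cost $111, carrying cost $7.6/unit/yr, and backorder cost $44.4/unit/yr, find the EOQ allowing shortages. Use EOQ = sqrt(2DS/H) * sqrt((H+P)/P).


Formula: EOQ* = sqrt(2DS/H) * sqrt((H+P)/P)
Base EOQ = sqrt(2*7963*111/7.6) = 482.29 units
Correction = sqrt((7.6+44.4)/44.4) = 1.08221
EOQ* = 482.29 * 1.08221 = 521.9 units

521.9 units


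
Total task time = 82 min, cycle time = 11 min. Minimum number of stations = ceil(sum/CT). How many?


Formula: N_min = ceil(Sum of Task Times / Cycle Time)
N_min = ceil(82 min / 11 min) = ceil(7.4545)
N_min = 8 stations

8


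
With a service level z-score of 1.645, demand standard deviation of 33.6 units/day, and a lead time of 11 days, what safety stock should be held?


Formula: SS = z * sigma_d * sqrt(LT)
sqrt(LT) = sqrt(11) = 3.3166
SS = 1.645 * 33.6 * 3.3166
SS = 183.3 units

183.3 units


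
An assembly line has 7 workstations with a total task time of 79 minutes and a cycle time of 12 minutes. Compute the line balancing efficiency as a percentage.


Formula: Efficiency = Sum of Task Times / (N_stations * CT) * 100
Total station capacity = 7 stations * 12 min = 84 min
Efficiency = 79 / 84 * 100 = 94.0%

94.0%


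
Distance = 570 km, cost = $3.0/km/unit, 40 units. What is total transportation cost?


TC = dist * cost * units = 570 * 3.0 * 40 = $68400.00

$68400.00


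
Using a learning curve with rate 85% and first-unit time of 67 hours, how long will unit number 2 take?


Formula: T_n = T_1 * (learning_rate)^(log2(n)) where learning_rate = rate/100
Doublings = log2(2) = 1
T_n = 67 * 0.85^1
T_n = 67 * 0.85 = 57.0 hours

57.0 hours


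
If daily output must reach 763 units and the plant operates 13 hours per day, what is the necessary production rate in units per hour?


Formula: Production Rate = Daily Demand / Available Hours
Rate = 763 units/day / 13 hours/day
Rate = 58.7 units/hour

58.7 units/hour


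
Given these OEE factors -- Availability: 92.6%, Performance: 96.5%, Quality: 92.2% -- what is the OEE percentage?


Formula: OEE = Availability * Performance * Quality / 10000
A * P = 92.6% * 96.5% / 100 = 89.36%
OEE = 89.36% * 92.2% / 100 = 82.4%

82.4%


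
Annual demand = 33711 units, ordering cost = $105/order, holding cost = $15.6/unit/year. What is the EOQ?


Formula: EOQ = sqrt(2 * D * S / H)
Numerator: 2 * 33711 * 105 = 7079310
2DS/H = 7079310 / 15.6 = 453801.9
EOQ = sqrt(453801.9) = 673.6 units

673.6 units


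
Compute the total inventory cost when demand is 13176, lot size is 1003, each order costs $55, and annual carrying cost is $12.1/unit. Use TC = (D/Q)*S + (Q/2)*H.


TC = 13176/1003 * 55 + 1003/2 * 12.1

$6790.66


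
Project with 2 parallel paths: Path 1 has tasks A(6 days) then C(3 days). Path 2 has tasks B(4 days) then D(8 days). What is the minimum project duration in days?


Path 1 = 6 + 3 = 9 days
Path 2 = 4 + 8 = 12 days
Duration = max(9, 12) = 12 days

12 days


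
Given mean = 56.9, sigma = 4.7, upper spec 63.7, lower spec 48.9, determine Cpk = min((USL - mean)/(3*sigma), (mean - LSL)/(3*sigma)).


Cpu = (63.7 - 56.9) / (3 * 4.7) = 0.48
Cpl = (56.9 - 48.9) / (3 * 4.7) = 0.57
Cpk = min(0.48, 0.57) = 0.48

0.48


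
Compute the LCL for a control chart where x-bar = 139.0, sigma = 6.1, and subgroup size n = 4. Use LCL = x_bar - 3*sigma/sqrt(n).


LCL = 139.0 - 3 * 6.1 / sqrt(4)

129.85


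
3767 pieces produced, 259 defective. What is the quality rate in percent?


Formula: Quality Rate = Good Pieces / Total Pieces * 100
Good pieces = 3767 - 259 = 3508
QR = 3508 / 3767 * 100 = 93.1%

93.1%


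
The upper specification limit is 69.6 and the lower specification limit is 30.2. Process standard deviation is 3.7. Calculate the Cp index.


Cp = (69.6 - 30.2) / (6 * 3.7)

1.77


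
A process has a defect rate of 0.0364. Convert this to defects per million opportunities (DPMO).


DPMO = defect_rate * 1000000 = 0.0364 * 1000000

36400


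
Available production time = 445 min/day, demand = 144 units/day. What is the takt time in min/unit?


Formula: Takt Time = Available Production Time / Customer Demand
Takt = 445 min/day / 144 units/day
Takt = 3.09 min/unit

3.09 min/unit


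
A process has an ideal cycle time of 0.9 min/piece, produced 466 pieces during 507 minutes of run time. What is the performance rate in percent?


Formula: Performance = (Ideal CT * Total Count) / Run Time * 100
Ideal output time = 0.9 * 466 = 419.4 min
Performance = 419.4 / 507 * 100 = 82.7%

82.7%


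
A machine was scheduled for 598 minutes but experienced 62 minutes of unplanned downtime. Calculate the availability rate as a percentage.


Formula: Availability = (Planned Time - Downtime) / Planned Time * 100
Uptime = 598 - 62 = 536 min
Availability = 536 / 598 * 100 = 89.6%

89.6%


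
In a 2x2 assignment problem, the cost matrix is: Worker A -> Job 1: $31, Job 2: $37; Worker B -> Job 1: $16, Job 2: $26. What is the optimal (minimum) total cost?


Option 1: A->1 + B->2 = $31 + $26 = $57
Option 2: A->2 + B->1 = $37 + $16 = $53
Min cost = min($57, $53) = $53

$53


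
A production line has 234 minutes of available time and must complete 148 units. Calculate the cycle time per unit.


Formula: CT = Available Time / Number of Units
CT = 234 min / 148 units
CT = 1.58 min/unit

1.58 min/unit


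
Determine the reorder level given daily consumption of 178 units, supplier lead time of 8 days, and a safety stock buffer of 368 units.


Formula: ROP = (Daily Demand * Lead Time) + Safety Stock
Demand during lead time = 178 * 8 = 1424 units
ROP = 1424 + 368 = 1792 units

1792 units


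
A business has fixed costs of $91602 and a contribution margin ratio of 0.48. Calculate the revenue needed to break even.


Formula: BER = Fixed Costs / Contribution Margin Ratio
BER = $91602 / 0.48
BER = $190837.50 (to the nearest cent)

$190837.50


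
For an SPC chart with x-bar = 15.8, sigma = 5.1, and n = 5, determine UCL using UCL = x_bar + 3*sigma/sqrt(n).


UCL = 15.8 + 3 * 5.1 / sqrt(5)

22.64


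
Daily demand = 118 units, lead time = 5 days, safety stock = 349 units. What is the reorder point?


Formula: ROP = (Daily Demand * Lead Time) + Safety Stock
Demand during lead time = 118 * 5 = 590 units
ROP = 590 + 349 = 939 units

939 units


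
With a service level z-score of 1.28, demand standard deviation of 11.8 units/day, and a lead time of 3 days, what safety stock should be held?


Formula: SS = z * sigma_d * sqrt(LT)
sqrt(LT) = sqrt(3) = 1.7321
SS = 1.28 * 11.8 * 1.7321
SS = 26.2 units

26.2 units


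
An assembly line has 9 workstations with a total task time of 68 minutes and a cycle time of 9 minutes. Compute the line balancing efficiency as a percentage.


Formula: Efficiency = Sum of Task Times / (N_stations * CT) * 100
Total station capacity = 9 stations * 9 min = 81 min
Efficiency = 68 / 81 * 100 = 84.0%

84.0%


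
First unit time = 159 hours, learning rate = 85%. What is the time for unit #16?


Formula: T_n = T_1 * (learning_rate)^(log2(n)) where learning_rate = rate/100
Doublings = log2(16) = 4
T_n = 159 * 0.85^4
T_n = 159 * 0.522 = 83.0 hours

83.0 hours


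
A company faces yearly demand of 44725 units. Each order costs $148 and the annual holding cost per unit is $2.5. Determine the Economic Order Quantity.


Formula: EOQ = sqrt(2 * D * S / H)
Numerator: 2 * 44725 * 148 = 13238600
2DS/H = 13238600 / 2.5 = 5295440.0
EOQ = sqrt(5295440.0) = 2301.2 units

2301.2 units


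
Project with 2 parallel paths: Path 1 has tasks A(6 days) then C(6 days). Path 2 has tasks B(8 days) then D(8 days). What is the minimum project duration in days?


Path 1 = 6 + 6 = 12 days
Path 2 = 8 + 8 = 16 days
Duration = max(12, 16) = 16 days

16 days


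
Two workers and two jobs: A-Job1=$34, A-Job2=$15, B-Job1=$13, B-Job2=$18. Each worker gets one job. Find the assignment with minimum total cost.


Option 1: A->1 + B->2 = $34 + $18 = $52
Option 2: A->2 + B->1 = $15 + $13 = $28
Min cost = min($52, $28) = $28

$28


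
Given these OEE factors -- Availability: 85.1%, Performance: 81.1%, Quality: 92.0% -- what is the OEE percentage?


Formula: OEE = Availability * Performance * Quality / 10000
A * P = 85.1% * 81.1% / 100 = 69.02%
OEE = 69.02% * 92.0% / 100 = 63.5%

63.5%


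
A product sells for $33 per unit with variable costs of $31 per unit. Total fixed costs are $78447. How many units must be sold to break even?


Formula: BEQ = Fixed Costs / (Price - Variable Cost)
Contribution margin = $33 - $31 = $2/unit
BEQ = ceil($78447 / $2/unit) = ceil(39223.5) = 39224 units

39224 units


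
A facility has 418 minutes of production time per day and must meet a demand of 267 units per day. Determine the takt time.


Formula: Takt Time = Available Production Time / Customer Demand
Takt = 418 min/day / 267 units/day
Takt = 1.57 min/unit

1.57 min/unit


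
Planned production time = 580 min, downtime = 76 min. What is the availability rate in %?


Formula: Availability = (Planned Time - Downtime) / Planned Time * 100
Uptime = 580 - 76 = 504 min
Availability = 504 / 580 * 100 = 86.9%

86.9%


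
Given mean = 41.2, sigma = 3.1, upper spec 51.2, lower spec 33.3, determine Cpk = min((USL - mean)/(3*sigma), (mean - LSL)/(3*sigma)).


Cpu = (51.2 - 41.2) / (3 * 3.1) = 1.08
Cpl = (41.2 - 33.3) / (3 * 3.1) = 0.85
Cpk = min(1.08, 0.85) = 0.85

0.85


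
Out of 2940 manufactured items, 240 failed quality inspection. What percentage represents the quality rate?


Formula: Quality Rate = Good Pieces / Total Pieces * 100
Good pieces = 2940 - 240 = 2700
QR = 2700 / 2940 * 100 = 91.8%

91.8%


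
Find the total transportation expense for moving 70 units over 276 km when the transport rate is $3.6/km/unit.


TC = dist * cost * units = 276 * 3.6 * 70 = $69552.00

$69552.00


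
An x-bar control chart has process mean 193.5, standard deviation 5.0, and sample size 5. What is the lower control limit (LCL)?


LCL = 193.5 - 3 * 5.0 / sqrt(5)

186.79


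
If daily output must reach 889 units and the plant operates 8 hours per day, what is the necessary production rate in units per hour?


Formula: Production Rate = Daily Demand / Available Hours
Rate = 889 units/day / 8 hours/day
Rate = 111.1 units/hour

111.1 units/hour


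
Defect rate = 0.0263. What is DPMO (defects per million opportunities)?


DPMO = defect_rate * 1000000 = 0.0263 * 1000000

26300


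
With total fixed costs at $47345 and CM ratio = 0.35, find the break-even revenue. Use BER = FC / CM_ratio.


Formula: BER = Fixed Costs / Contribution Margin Ratio
BER = $47345 / 0.35
BER = $135271.43 (to the nearest cent)

$135271.43


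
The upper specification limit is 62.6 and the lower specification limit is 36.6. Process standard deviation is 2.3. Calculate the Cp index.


Cp = (62.6 - 36.6) / (6 * 2.3)

1.88


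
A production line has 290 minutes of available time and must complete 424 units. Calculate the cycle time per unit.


Formula: CT = Available Time / Number of Units
CT = 290 min / 424 units
CT = 0.68 min/unit

0.68 min/unit


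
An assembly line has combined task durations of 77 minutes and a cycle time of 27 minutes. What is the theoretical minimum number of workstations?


Formula: N_min = ceil(Sum of Task Times / Cycle Time)
N_min = ceil(77 min / 27 min) = ceil(2.8519)
N_min = 3 stations

3


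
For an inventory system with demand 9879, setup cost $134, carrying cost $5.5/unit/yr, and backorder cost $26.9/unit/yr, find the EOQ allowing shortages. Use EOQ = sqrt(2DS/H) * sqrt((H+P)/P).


Formula: EOQ* = sqrt(2DS/H) * sqrt((H+P)/P)
Base EOQ = sqrt(2*9879*134/5.5) = 693.81 units
Correction = sqrt((5.5+26.9)/26.9) = 1.09748
EOQ* = 693.81 * 1.09748 = 761.4 units

761.4 units


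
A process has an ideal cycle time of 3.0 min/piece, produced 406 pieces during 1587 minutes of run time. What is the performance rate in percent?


Formula: Performance = (Ideal CT * Total Count) / Run Time * 100
Ideal output time = 3.0 * 406 = 1218.0 min
Performance = 1218.0 / 1587 * 100 = 76.7%

76.7%


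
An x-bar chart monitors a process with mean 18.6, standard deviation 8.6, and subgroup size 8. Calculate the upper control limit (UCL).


UCL = 18.6 + 3 * 8.6 / sqrt(8)

27.72


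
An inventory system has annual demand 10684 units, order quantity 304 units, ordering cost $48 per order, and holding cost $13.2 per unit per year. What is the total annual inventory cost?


TC = 10684/304 * 48 + 304/2 * 13.2

$3693.35


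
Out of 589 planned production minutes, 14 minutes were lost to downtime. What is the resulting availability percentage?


Formula: Availability = (Planned Time - Downtime) / Planned Time * 100
Uptime = 589 - 14 = 575 min
Availability = 575 / 589 * 100 = 97.6%

97.6%


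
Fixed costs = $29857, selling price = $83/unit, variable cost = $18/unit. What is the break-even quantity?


Formula: BEQ = Fixed Costs / (Price - Variable Cost)
Contribution margin = $83 - $18 = $65/unit
BEQ = ceil($29857 / $65/unit) = ceil(459.34) = 460 units

460 units


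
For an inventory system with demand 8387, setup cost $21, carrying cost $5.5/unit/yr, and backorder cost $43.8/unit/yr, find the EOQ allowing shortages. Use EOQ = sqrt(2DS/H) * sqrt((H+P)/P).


Formula: EOQ* = sqrt(2DS/H) * sqrt((H+P)/P)
Base EOQ = sqrt(2*8387*21/5.5) = 253.07 units
Correction = sqrt((5.5+43.8)/43.8) = 1.06093
EOQ* = 253.07 * 1.06093 = 268.5 units

268.5 units


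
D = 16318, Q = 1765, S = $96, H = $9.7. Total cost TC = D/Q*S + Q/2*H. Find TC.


TC = 16318/1765 * 96 + 1765/2 * 9.7

$9447.80


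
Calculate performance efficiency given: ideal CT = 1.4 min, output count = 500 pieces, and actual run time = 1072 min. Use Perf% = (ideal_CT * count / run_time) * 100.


Formula: Performance = (Ideal CT * Total Count) / Run Time * 100
Ideal output time = 1.4 * 500 = 700.0 min
Performance = 700.0 / 1072 * 100 = 65.3%

65.3%


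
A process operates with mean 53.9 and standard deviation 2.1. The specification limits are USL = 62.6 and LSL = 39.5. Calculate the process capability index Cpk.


Cpu = (62.6 - 53.9) / (3 * 2.1) = 1.38
Cpl = (53.9 - 39.5) / (3 * 2.1) = 2.29
Cpk = min(1.38, 2.29) = 1.38

1.38


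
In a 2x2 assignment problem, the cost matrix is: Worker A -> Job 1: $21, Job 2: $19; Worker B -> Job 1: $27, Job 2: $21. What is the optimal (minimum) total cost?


Option 1: A->1 + B->2 = $21 + $21 = $42
Option 2: A->2 + B->1 = $19 + $27 = $46
Min cost = min($42, $46) = $42

$42


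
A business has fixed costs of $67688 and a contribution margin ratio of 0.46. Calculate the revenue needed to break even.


Formula: BER = Fixed Costs / Contribution Margin Ratio
BER = $67688 / 0.46
BER = $147147.83 (to the nearest cent)

$147147.83


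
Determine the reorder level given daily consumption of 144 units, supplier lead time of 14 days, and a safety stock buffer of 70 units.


Formula: ROP = (Daily Demand * Lead Time) + Safety Stock
Demand during lead time = 144 * 14 = 2016 units
ROP = 2016 + 70 = 2086 units

2086 units


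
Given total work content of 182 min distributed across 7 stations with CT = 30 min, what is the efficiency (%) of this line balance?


Formula: Efficiency = Sum of Task Times / (N_stations * CT) * 100
Total station capacity = 7 stations * 30 min = 210 min
Efficiency = 182 / 210 * 100 = 86.7%

86.7%


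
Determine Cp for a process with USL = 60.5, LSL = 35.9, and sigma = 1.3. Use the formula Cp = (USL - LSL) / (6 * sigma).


Cp = (60.5 - 35.9) / (6 * 1.3)

3.15


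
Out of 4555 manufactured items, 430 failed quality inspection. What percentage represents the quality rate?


Formula: Quality Rate = Good Pieces / Total Pieces * 100
Good pieces = 4555 - 430 = 4125
QR = 4125 / 4555 * 100 = 90.6%

90.6%


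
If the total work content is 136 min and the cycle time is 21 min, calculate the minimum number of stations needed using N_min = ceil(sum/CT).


Formula: N_min = ceil(Sum of Task Times / Cycle Time)
N_min = ceil(136 min / 21 min) = ceil(6.4762)
N_min = 7 stations

7


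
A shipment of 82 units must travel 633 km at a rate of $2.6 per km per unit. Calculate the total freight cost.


TC = dist * cost * units = 633 * 2.6 * 82 = $134955.60

$134955.60


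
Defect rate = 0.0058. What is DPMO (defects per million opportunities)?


DPMO = defect_rate * 1000000 = 0.0058 * 1000000

5800


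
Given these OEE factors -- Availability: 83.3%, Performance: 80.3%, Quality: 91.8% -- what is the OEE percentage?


Formula: OEE = Availability * Performance * Quality / 10000
A * P = 83.3% * 80.3% / 100 = 66.89%
OEE = 66.89% * 91.8% / 100 = 61.4%

61.4%


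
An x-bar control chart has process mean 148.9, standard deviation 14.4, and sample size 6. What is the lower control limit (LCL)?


LCL = 148.9 - 3 * 14.4 / sqrt(6)

131.26


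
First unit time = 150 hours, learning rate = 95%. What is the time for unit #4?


Formula: T_n = T_1 * (learning_rate)^(log2(n)) where learning_rate = rate/100
Doublings = log2(4) = 2
T_n = 150 * 0.95^2
T_n = 150 * 0.9025 = 135.4 hours

135.4 hours


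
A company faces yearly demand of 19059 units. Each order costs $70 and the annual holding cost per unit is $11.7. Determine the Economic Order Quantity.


Formula: EOQ = sqrt(2 * D * S / H)
Numerator: 2 * 19059 * 70 = 2668260
2DS/H = 2668260 / 11.7 = 228056.4
EOQ = sqrt(228056.4) = 477.6 units

477.6 units


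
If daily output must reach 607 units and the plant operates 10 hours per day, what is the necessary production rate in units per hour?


Formula: Production Rate = Daily Demand / Available Hours
Rate = 607 units/day / 10 hours/day
Rate = 60.7 units/hour

60.7 units/hour


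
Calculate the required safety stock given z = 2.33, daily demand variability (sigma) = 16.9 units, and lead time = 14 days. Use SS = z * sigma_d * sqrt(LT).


Formula: SS = z * sigma_d * sqrt(LT)
sqrt(LT) = sqrt(14) = 3.7417
SS = 2.33 * 16.9 * 3.7417
SS = 147.3 units

147.3 units


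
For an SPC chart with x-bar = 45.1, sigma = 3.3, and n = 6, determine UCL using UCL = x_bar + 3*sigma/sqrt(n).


UCL = 45.1 + 3 * 3.3 / sqrt(6)

49.14


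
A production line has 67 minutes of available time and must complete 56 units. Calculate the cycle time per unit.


Formula: CT = Available Time / Number of Units
CT = 67 min / 56 units
CT = 1.2 min/unit

1.2 min/unit


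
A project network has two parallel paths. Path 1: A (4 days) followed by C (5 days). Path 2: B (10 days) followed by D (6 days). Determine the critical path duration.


Path 1 = 4 + 5 = 9 days
Path 2 = 10 + 6 = 16 days
Duration = max(9, 16) = 16 days

16 days


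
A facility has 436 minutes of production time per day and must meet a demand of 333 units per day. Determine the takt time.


Formula: Takt Time = Available Production Time / Customer Demand
Takt = 436 min/day / 333 units/day
Takt = 1.31 min/unit

1.31 min/unit


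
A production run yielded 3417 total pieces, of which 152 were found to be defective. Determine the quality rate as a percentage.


Formula: Quality Rate = Good Pieces / Total Pieces * 100
Good pieces = 3417 - 152 = 3265
QR = 3265 / 3417 * 100 = 95.6%

95.6%


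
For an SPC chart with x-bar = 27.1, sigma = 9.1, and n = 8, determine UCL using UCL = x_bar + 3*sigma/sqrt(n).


UCL = 27.1 + 3 * 9.1 / sqrt(8)

36.75


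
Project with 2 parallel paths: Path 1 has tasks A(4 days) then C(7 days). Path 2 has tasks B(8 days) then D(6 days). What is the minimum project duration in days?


Path 1 = 4 + 7 = 11 days
Path 2 = 8 + 6 = 14 days
Duration = max(11, 14) = 14 days

14 days


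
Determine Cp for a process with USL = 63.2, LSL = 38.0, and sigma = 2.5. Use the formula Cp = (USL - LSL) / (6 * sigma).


Cp = (63.2 - 38.0) / (6 * 2.5)

1.68


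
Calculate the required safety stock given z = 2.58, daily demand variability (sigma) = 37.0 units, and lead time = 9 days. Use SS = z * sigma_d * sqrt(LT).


Formula: SS = z * sigma_d * sqrt(LT)
sqrt(LT) = sqrt(9) = 3.0
SS = 2.58 * 37.0 * 3.0
SS = 286.4 units

286.4 units


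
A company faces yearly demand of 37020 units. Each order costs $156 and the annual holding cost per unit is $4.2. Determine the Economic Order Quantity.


Formula: EOQ = sqrt(2 * D * S / H)
Numerator: 2 * 37020 * 156 = 11550240
2DS/H = 11550240 / 4.2 = 2750057.1
EOQ = sqrt(2750057.1) = 1658.3 units

1658.3 units


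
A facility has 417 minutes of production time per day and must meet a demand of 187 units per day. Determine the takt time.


Formula: Takt Time = Available Production Time / Customer Demand
Takt = 417 min/day / 187 units/day
Takt = 2.23 min/unit

2.23 min/unit


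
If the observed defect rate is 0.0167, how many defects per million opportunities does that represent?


DPMO = defect_rate * 1000000 = 0.0167 * 1000000

16700


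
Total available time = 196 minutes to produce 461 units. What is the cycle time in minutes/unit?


Formula: CT = Available Time / Number of Units
CT = 196 min / 461 units
CT = 0.43 min/unit

0.43 min/unit


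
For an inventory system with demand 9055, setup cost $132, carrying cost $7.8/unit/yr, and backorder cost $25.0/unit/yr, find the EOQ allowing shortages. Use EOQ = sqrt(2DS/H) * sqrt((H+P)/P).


Formula: EOQ* = sqrt(2DS/H) * sqrt((H+P)/P)
Base EOQ = sqrt(2*9055*132/7.8) = 553.6 units
Correction = sqrt((7.8+25.0)/25.0) = 1.14543
EOQ* = 553.6 * 1.14543 = 634.1 units

634.1 units


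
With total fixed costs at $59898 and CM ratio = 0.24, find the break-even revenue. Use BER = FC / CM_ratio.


Formula: BER = Fixed Costs / Contribution Margin Ratio
BER = $59898 / 0.24
BER = $249575.00 (to the nearest cent)

$249575.00


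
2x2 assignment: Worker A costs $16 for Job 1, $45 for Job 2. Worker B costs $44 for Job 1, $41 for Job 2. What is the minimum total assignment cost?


Option 1: A->1 + B->2 = $16 + $41 = $57
Option 2: A->2 + B->1 = $45 + $44 = $89
Min cost = min($57, $89) = $57

$57


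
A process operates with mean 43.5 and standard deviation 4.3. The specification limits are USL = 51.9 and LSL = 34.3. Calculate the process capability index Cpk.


Cpu = (51.9 - 43.5) / (3 * 4.3) = 0.65
Cpl = (43.5 - 34.3) / (3 * 4.3) = 0.71
Cpk = min(0.65, 0.71) = 0.65

0.65


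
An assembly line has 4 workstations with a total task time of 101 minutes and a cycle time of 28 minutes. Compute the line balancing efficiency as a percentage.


Formula: Efficiency = Sum of Task Times / (N_stations * CT) * 100
Total station capacity = 4 stations * 28 min = 112 min
Efficiency = 101 / 112 * 100 = 90.2%

90.2%


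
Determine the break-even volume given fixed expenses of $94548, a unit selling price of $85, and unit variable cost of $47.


Formula: BEQ = Fixed Costs / (Price - Variable Cost)
Contribution margin = $85 - $47 = $38/unit
BEQ = ceil($94548 / $38/unit) = ceil(2488.11) = 2489 units

2489 units


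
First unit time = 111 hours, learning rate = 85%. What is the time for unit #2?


Formula: T_n = T_1 * (learning_rate)^(log2(n)) where learning_rate = rate/100
Doublings = log2(2) = 1
T_n = 111 * 0.85^1
T_n = 111 * 0.85 = 94.4 hours

94.4 hours


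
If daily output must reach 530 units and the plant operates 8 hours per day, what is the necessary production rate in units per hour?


Formula: Production Rate = Daily Demand / Available Hours
Rate = 530 units/day / 8 hours/day
Rate = 66.3 units/hour

66.3 units/hour


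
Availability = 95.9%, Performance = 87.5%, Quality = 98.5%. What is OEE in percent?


Formula: OEE = Availability * Performance * Quality / 10000
A * P = 95.9% * 87.5% / 100 = 83.91%
OEE = 83.91% * 98.5% / 100 = 82.7%

82.7%
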